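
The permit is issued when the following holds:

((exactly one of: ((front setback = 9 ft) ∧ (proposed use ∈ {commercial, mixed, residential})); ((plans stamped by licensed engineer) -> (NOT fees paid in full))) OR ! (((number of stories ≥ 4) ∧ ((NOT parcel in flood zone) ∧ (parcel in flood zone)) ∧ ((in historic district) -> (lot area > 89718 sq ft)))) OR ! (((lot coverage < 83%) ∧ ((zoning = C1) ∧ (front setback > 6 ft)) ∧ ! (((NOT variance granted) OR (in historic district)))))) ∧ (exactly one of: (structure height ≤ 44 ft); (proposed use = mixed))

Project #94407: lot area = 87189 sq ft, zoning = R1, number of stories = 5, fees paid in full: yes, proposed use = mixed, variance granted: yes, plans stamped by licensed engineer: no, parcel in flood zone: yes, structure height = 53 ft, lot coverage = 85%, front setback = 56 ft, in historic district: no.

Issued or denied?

Atomic conditions:
  front setback = 9 ft: 56 == 9 is false
  proposed use ∈ {commercial, mixed, residential}: mixed is in the set → true
  plans stamped by licensed engineer: no → false
  NOT fees paid in full: yes → false
  number of stories ≥ 4: 5 ≥ 4 is true
  NOT parcel in flood zone: yes → false
  parcel in flood zone: yes → true
  in historic district: no → false
  lot area > 89718 sq ft: 87189 > 89718 is false
  lot coverage < 83%: 85 < 83 is false
  zoning = C1: R1 == C1 is false
  front setback > 6 ft: 56 > 6 is true
  NOT variance granted: yes → false
  structure height ≤ 44 ft: 53 ≤ 44 is false
  proposed use = mixed: mixed == mixed is true
Combine:
[1.1.1] false AND true = false
[1.1.2] false → false (antecedent false ⇒ implication holds) = true
[1.1] exactly-one(false, true) = true
[1.2.1.2] false AND true = false
[1.2.1.3] false → false (antecedent false ⇒ implication holds) = true
[1.2.1] true AND false AND true = false
[1.2] NOT false = true
[1.3.1.2] false AND true = false
[1.3.1.3.1] false OR false = false
[1.3.1.3] NOT false = true
[1.3.1] false AND false AND true = false
[1.3] NOT false = true
[1] true OR true OR true = true
[2] exactly-one(false, true) = true
[root] true AND true = true
Overall: true → issued

Issued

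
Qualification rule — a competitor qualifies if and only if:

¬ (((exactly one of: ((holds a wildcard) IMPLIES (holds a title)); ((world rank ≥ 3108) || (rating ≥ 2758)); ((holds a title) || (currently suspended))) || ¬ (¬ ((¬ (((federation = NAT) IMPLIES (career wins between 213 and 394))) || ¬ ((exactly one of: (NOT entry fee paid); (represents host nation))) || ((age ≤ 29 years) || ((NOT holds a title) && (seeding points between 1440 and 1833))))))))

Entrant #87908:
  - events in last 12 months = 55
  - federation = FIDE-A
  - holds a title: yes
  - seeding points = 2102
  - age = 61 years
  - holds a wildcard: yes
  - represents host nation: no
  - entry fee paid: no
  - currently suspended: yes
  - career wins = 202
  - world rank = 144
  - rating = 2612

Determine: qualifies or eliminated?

Qualifies

Atomic conditions:
  holds a wildcard: yes → true
  holds a title: yes → true
  world rank ≥ 3108: 144 ≥ 3108 is false
  rating ≥ 2758: 2612 ≥ 2758 is false
  currently suspended: yes → true
  federation = NAT: FIDE-A == NAT is false
  career wins between 213 and 394: 202 in [213, 394] is false
  NOT entry fee paid: no → true
  represents host nation: no → false
  age ≤ 29 years: 61 ≤ 29 is false
  NOT holds a title: yes → false
  seeding points between 1440 and 1833: 2102 in [1440, 1833] is false
Combine:
[1.1.1] true → true = true
[1.1.2] false OR false = false
[1.1.3] true OR true = true
[1.1] exactly-one(true, false, true) = false
[1.2.1.1.1.1] false → false (antecedent false ⇒ implication holds) = true
[1.2.1.1.1] NOT true = false
[1.2.1.1.2.1] exactly-one(true, false) = true
[1.2.1.1.2] NOT true = false
[1.2.1.1.3.2] false AND false = false
[1.2.1.1.3] false OR false = false
[1.2.1.1] false OR false OR false = false
[1.2.1] NOT false = true
[1.2] NOT true = false
[1] false OR false = false
[root] NOT false = true
Overall: true → qualifies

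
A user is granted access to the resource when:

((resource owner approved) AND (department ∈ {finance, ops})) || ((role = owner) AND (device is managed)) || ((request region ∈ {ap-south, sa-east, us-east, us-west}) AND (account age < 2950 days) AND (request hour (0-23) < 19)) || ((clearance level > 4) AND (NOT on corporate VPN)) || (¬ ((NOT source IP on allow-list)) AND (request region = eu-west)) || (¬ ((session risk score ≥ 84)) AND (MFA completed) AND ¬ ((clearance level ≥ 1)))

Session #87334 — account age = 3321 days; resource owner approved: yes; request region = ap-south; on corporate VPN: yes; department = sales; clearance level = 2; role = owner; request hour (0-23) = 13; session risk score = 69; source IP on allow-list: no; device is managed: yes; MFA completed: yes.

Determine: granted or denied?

Atomic conditions:
  resource owner approved: yes → true
  department ∈ {finance, ops}: sales is not in the set → false
  role = owner: owner == owner is true
  device is managed: yes → true
  request region ∈ {ap-south, sa-east, us-east, us-west}: ap-south is in the set → true
  account age < 2950 days: 3321 < 2950 is false
  request hour (0-23) < 19: 13 < 19 is true
  clearance level > 4: 2 > 4 is false
  NOT on corporate VPN: yes → false
  NOT source IP on allow-list: no → true
  request region = eu-west: ap-south == eu-west is false
  session risk score ≥ 84: 69 ≥ 84 is false
  MFA completed: yes → true
  clearance level ≥ 1: 2 ≥ 1 is true
Combine:
[1] true AND false = false
[2] true AND true = true
[3] true AND false AND true = false
[4] false AND false = false
[5.1] NOT true = false
[5] false AND false = false
[6.1] NOT false = true
[6.3] NOT true = false
[6] true AND true AND false = false
[root] false OR true OR false OR false OR false OR false = true
Overall: true → granted

Granted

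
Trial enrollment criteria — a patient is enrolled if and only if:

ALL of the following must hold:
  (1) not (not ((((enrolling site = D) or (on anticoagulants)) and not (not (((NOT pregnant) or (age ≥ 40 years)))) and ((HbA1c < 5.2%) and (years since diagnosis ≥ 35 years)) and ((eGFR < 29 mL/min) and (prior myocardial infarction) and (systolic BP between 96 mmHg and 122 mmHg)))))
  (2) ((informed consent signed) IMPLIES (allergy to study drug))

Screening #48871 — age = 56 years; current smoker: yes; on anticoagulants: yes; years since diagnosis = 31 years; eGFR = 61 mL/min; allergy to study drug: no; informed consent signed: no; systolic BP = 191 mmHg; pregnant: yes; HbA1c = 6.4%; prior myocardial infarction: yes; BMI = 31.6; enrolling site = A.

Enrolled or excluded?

Atomic conditions:
  enrolling site = D: A == D is false
  on anticoagulants: yes → true
  NOT pregnant: yes → false
  age ≥ 40 years: 56 ≥ 40 is true
  HbA1c < 5.2%: 6.4 < 5.2 is false
  years since diagnosis ≥ 35 years: 31 ≥ 35 is false
  eGFR < 29 mL/min: 61 < 29 is false
  prior myocardial infarction: yes → true
  systolic BP between 96 mmHg and 122 mmHg: 191 in [96, 122] is false
  informed consent signed: no → false
  allergy to study drug: no → false
Combine:
[1.1.1.1] false OR true = true
[1.1.1.2.1.1] false OR true = true
[1.1.1.2.1] NOT true = false
[1.1.1.2] NOT false = true
[1.1.1.3] false AND false = false
[1.1.1.4] false AND true AND false = false
[1.1.1] true AND true AND false AND false = false
[1.1] NOT false = true
[1] NOT true = false
[2] false → false (antecedent false ⇒ implication holds) = true
[root] false AND true = false
Overall: false → excluded

Excluded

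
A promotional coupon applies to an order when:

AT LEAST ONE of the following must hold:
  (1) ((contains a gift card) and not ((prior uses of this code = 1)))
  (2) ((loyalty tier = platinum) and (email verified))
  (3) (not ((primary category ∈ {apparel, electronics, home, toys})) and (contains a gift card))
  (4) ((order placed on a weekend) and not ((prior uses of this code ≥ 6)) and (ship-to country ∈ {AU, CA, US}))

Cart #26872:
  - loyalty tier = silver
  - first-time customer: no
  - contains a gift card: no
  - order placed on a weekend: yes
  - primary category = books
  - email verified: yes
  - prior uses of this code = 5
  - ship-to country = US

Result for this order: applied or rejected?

Atomic conditions:
  contains a gift card: no → false
  prior uses of this code = 1: 5 == 1 is false
  loyalty tier = platinum: silver == platinum is false
  email verified: yes → true
  primary category ∈ {apparel, electronics, home, toys}: books is not in the set → false
  order placed on a weekend: yes → true
  prior uses of this code ≥ 6: 5 ≥ 6 is false
  ship-to country ∈ {AU, CA, US}: US is in the set → true
Combine:
[1.2] NOT false = true
[1] false AND true = false
[2] false AND true = false
[3.1] NOT false = true
[3] true AND false = false
[4.2] NOT false = true
[4] true AND true AND true = true
[root] false OR false OR false OR true = true
Overall: true → applied

Applied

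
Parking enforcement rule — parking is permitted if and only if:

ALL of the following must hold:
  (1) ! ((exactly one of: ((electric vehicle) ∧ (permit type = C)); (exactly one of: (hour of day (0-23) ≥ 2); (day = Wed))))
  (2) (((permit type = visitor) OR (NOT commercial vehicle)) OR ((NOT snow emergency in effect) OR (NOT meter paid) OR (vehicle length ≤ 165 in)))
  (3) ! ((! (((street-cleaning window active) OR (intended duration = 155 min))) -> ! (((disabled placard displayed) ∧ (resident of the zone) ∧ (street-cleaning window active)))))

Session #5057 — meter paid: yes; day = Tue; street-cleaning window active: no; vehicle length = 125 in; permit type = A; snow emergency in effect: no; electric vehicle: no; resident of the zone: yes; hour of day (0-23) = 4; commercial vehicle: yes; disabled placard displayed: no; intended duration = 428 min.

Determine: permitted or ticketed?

Atomic conditions:
  electric vehicle: no → false
  permit type = C: A == C is false
  hour of day (0-23) ≥ 2: 4 ≥ 2 is true
  day = Wed: Tue == Wed is false
  permit type = visitor: A == visitor is false
  NOT commercial vehicle: yes → false
  NOT snow emergency in effect: no → true
  NOT meter paid: yes → false
  vehicle length ≤ 165 in: 125 ≤ 165 is true
  street-cleaning window active: no → false
  intended duration = 155 min: 428 == 155 is false
  disabled placard displayed: no → false
  resident of the zone: yes → true
Combine:
[1.1.1] false AND false = false
[1.1.2] exactly-one(true, false) = true
[1.1] exactly-one(false, true) = true
[1] NOT true = false
[2.1] false OR false = false
[2.2] true OR false OR true = true
[2] false OR true = true
[3.1.1.1] false OR false = false
[3.1.1] NOT false = true
[3.1.2.1] false AND true AND false = false
[3.1.2] NOT false = true
[3.1] true → true = true
[3] NOT true = false
[root] false AND true AND false = false
Overall: false → ticketed

Ticketed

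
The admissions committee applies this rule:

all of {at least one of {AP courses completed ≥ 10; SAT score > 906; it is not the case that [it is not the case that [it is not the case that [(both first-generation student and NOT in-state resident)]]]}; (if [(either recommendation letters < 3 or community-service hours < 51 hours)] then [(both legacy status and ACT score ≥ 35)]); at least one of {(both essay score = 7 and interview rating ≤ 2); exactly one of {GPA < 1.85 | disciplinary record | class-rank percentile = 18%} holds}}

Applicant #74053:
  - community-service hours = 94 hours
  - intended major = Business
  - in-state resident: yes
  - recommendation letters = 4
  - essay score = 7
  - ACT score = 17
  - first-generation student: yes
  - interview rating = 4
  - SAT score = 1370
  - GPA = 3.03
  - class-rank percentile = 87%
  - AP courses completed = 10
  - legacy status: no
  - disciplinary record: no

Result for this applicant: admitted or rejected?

Atomic conditions:
  AP courses completed ≥ 10: 10 ≥ 10 is true
  SAT score > 906: 1370 > 906 is true
  first-generation student: yes → true
  NOT in-state resident: yes → false
  recommendation letters < 3: 4 < 3 is false
  community-service hours < 51 hours: 94 < 51 is false
  legacy status: no → false
  ACT score ≥ 35: 17 ≥ 35 is false
  essay score = 7: 7 == 7 is true
  interview rating ≤ 2: 4 ≤ 2 is false
  GPA < 1.85: 3.03 < 1.85 is false
  disciplinary record: no → false
  class-rank percentile = 18%: 87 == 18 is false
Combine:
[1.3.1.1.1] true AND false = false
[1.3.1.1] NOT false = true
[1.3.1] NOT true = false
[1.3] NOT false = true
[1] true OR true OR true = true
[2.1] false OR false = false
[2.2] false AND false = false
[2] false → false (antecedent false ⇒ implication holds) = true
[3.1] true AND false = false
[3.2] exactly-one(false, false, false) = false
[3] false OR false = false
[root] true AND true AND false = false
Overall: false → rejected

Rejected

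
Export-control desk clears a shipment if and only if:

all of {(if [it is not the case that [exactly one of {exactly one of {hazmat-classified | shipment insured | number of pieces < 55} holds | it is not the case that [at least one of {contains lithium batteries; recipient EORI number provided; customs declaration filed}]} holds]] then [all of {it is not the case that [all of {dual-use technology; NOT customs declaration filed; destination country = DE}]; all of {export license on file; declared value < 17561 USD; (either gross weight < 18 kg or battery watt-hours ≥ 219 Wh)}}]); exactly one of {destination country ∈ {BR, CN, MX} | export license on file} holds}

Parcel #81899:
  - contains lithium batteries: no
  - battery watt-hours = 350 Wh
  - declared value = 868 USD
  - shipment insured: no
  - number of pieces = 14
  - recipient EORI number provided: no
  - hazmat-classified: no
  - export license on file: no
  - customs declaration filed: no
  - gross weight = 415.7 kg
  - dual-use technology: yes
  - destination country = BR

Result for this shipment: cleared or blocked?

Atomic conditions:
  hazmat-classified: no → false
  shipment insured: no → false
  number of pieces < 55: 14 < 55 is true
  contains lithium batteries: no → false
  recipient EORI number provided: no → false
  customs declaration filed: no → false
  dual-use technology: yes → true
  NOT customs declaration filed: no → true
  destination country = DE: BR == DE is false
  export license on file: no → false
  declared value < 17561 USD: 868 < 17561 is true
  gross weight < 18 kg: 415.7 < 18 is false
  battery watt-hours ≥ 219 Wh: 350 ≥ 219 is true
  destination country ∈ {BR, CN, MX}: BR is in the set → true
Combine:
[1.1.1.1] exactly-one(false, false, true) = true
[1.1.1.2.1] false OR false OR false = false
[1.1.1.2] NOT false = true
[1.1.1] exactly-one(true, true) = false
[1.1] NOT false = true
[1.2.1.1] true AND true AND false = false
[1.2.1] NOT false = true
[1.2.2.3] false OR true = true
[1.2.2] false AND true AND true = false
[1.2] true AND false = false
[1] true → false = false
[2] exactly-one(true, false) = true
[root] false AND true = false
Overall: false → blocked

Blocked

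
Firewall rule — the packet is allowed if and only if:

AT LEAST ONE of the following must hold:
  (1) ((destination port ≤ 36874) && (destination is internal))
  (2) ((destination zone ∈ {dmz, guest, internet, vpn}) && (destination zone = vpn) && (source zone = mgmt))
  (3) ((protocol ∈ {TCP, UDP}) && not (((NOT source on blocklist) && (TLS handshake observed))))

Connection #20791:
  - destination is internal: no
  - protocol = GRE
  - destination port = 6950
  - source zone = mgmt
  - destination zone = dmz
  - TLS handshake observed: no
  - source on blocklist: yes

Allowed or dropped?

Atomic conditions:
  destination port ≤ 36874: 6950 ≤ 36874 is true
  destination is internal: no → false
  destination zone ∈ {dmz, guest, internet, vpn}: dmz is in the set → true
  destination zone = vpn: dmz == vpn is false
  source zone = mgmt: mgmt == mgmt is true
  protocol ∈ {TCP, UDP}: GRE is not in the set → false
  NOT source on blocklist: yes → false
  TLS handshake observed: no → false
Combine:
[1] true AND false = false
[2] true AND false AND true = false
[3.2.1] false AND false = false
[3.2] NOT false = true
[3] false AND true = false
[root] false OR false OR false = false
Overall: false → dropped

Dropped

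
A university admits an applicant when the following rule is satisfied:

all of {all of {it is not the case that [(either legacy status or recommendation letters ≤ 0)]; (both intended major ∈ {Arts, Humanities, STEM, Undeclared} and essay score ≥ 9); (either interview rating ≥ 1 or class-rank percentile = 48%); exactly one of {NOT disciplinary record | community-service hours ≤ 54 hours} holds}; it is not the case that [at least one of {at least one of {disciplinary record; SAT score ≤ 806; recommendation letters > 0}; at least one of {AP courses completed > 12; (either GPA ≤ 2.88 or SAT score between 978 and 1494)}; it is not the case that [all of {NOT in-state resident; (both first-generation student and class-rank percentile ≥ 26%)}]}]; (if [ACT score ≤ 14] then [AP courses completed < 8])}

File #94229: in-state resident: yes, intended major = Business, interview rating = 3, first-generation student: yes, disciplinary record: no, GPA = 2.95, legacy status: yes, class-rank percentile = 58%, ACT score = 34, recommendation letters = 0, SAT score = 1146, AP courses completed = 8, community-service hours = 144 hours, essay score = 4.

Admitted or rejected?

Rejected

Atomic conditions:
  legacy status: yes → true
  recommendation letters ≤ 0: 0 ≤ 0 is true
  intended major ∈ {Arts, Humanities, STEM, Undeclared}: Business is not in the set → false
  essay score ≥ 9: 4 ≥ 9 is false
  interview rating ≥ 1: 3 ≥ 1 is true
  class-rank percentile = 48%: 58 == 48 is false
  NOT disciplinary record: no → true
  community-service hours ≤ 54 hours: 144 ≤ 54 is false
  disciplinary record: no → false
  SAT score ≤ 806: 1146 ≤ 806 is false
  recommendation letters > 0: 0 > 0 is false
  AP courses completed > 12: 8 > 12 is false
  GPA ≤ 2.88: 2.95 ≤ 2.88 is false
  SAT score between 978 and 1494: 1146 in [978, 1494] is true
  NOT in-state resident: yes → false
  first-generation student: yes → true
  class-rank percentile ≥ 26%: 58 ≥ 26 is true
  ACT score ≤ 14: 34 ≤ 14 is false
  AP courses completed < 8: 8 < 8 is false
Combine:
[1.1.1] true OR true = true
[1.1] NOT true = false
[1.2] false AND false = false
[1.3] true OR false = true
[1.4] exactly-one(true, false) = true
[1] false AND false AND true AND true = false
[2.1.1] false OR false OR false = false
[2.1.2.2] false OR true = true
[2.1.2] false OR true = true
[2.1.3.1.2] true AND true = true
[2.1.3.1] false AND true = false
[2.1.3] NOT false = true
[2.1] false OR true OR true = true
[2] NOT true = false
[3] false → false (antecedent false ⇒ implication holds) = true
[root] false AND false AND true = false
Overall: false → rejected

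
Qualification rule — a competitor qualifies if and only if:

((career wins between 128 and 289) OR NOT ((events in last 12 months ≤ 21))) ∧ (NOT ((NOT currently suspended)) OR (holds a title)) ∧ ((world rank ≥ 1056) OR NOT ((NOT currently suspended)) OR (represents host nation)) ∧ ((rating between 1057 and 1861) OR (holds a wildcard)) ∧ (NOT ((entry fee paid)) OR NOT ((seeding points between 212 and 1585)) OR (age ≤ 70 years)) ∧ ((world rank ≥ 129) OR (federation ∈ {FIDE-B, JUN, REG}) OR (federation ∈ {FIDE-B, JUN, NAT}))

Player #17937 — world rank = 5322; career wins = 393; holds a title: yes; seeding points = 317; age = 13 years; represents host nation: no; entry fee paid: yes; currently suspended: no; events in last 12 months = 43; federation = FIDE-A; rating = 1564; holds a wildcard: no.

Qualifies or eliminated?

Atomic conditions:
  career wins between 128 and 289: 393 in [128, 289] is false
  events in last 12 months ≤ 21: 43 ≤ 21 is false
  NOT currently suspended: no → true
  holds a title: yes → true
  world rank ≥ 1056: 5322 ≥ 1056 is true
  represents host nation: no → false
  rating between 1057 and 1861: 1564 in [1057, 1861] is true
  holds a wildcard: no → false
  entry fee paid: yes → true
  seeding points between 212 and 1585: 317 in [212, 1585] is true
  age ≤ 70 years: 13 ≤ 70 is true
  world rank ≥ 129: 5322 ≥ 129 is true
  federation ∈ {FIDE-B, JUN, REG}: FIDE-A is not in the set → false
  federation ∈ {FIDE-B, JUN, NAT}: FIDE-A is not in the set → false
Combine:
[1.2] NOT false = true
[1] false OR true = true
[2.1] NOT true = false
[2] false OR true = true
[3.2] NOT true = false
[3] true OR false OR false = true
[4] true OR false = true
[5.1] NOT true = false
[5.2] NOT true = false
[5] false OR false OR true = true
[6] true OR false OR false = true
[root] true AND true AND true AND true AND true AND true = true
Overall: true → qualifies

Qualifies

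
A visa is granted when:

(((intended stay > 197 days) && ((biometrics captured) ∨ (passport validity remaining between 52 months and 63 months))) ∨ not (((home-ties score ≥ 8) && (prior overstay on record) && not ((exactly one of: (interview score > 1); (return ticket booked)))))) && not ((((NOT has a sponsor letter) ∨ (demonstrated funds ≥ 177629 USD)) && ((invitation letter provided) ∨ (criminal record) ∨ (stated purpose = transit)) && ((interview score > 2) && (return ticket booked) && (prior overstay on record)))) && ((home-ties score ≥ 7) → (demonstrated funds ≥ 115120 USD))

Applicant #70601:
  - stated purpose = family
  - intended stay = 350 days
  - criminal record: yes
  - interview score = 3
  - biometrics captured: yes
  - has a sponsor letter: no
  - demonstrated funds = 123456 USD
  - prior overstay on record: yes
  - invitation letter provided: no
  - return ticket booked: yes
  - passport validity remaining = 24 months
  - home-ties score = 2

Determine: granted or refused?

Refused

Atomic conditions:
  intended stay > 197 days: 350 > 197 is true
  biometrics captured: yes → true
  passport validity remaining between 52 months and 63 months: 24 in [52, 63] is false
  home-ties score ≥ 8: 2 ≥ 8 is false
  prior overstay on record: yes → true
  interview score > 1: 3 > 1 is true
  return ticket booked: yes → true
  NOT has a sponsor letter: no → true
  demonstrated funds ≥ 177629 USD: 123456 ≥ 177629 is false
  invitation letter provided: no → false
  criminal record: yes → true
  stated purpose = transit: family == transit is false
  interview score > 2: 3 > 2 is true
  home-ties score ≥ 7: 2 ≥ 7 is false
  demonstrated funds ≥ 115120 USD: 123456 ≥ 115120 is true
Combine:
[1.1.2] true OR false = true
[1.1] true AND true = true
[1.2.1.3.1] exactly-one(true, true) = false
[1.2.1.3] NOT false = true
[1.2.1] false AND true AND true = false
[1.2] NOT false = true
[1] true OR true = true
[2.1.1] true OR false = true
[2.1.2] false OR true OR false = true
[2.1.3] true AND true AND true = true
[2.1] true AND true AND true = true
[2] NOT true = false
[3] false → true (antecedent false ⇒ implication holds) = true
[root] true AND false AND true = false
Overall: false → refused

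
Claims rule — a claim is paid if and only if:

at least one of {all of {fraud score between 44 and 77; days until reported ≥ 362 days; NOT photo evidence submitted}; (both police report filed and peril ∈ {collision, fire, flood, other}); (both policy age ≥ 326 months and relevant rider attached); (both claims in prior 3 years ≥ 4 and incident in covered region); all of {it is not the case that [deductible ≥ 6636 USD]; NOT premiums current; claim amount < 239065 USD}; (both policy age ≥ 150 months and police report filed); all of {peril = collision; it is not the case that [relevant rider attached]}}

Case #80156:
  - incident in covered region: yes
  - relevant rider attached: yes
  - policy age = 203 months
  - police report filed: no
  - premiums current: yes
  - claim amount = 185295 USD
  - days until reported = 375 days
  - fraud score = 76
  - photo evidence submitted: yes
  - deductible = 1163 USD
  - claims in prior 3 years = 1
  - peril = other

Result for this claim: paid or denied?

Denied

Atomic conditions:
  fraud score between 44 and 77: 76 in [44, 77] is true
  days until reported ≥ 362 days: 375 ≥ 362 is true
  NOT photo evidence submitted: yes → false
  police report filed: no → false
  peril ∈ {collision, fire, flood, other}: other is in the set → true
  policy age ≥ 326 months: 203 ≥ 326 is false
  relevant rider attached: yes → true
  claims in prior 3 years ≥ 4: 1 ≥ 4 is false
  incident in covered region: yes → true
  deductible ≥ 6636 USD: 1163 ≥ 6636 is false
  NOT premiums current: yes → false
  claim amount < 239065 USD: 185295 < 239065 is true
  policy age ≥ 150 months: 203 ≥ 150 is true
  peril = collision: other == collision is false
Combine:
[1] true AND true AND false = false
[2] false AND true = false
[3] false AND true = false
[4] false AND true = false
[5.1] NOT false = true
[5] true AND false AND true = false
[6] true AND false = false
[7.2] NOT true = false
[7] false AND false = false
[root] false OR false OR false OR false OR false OR false OR false = false
Overall: false → denied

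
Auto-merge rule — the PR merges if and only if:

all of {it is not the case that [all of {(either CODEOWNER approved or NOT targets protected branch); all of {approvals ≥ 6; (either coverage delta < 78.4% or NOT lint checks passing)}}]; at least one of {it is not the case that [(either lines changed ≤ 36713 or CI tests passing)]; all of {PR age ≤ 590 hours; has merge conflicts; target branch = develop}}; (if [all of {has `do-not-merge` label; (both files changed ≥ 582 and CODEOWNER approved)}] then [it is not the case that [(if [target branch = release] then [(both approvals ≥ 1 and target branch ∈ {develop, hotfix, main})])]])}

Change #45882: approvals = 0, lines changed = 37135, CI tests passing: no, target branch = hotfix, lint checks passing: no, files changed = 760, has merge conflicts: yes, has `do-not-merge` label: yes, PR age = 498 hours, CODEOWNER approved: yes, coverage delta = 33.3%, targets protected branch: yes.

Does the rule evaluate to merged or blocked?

Blocked

Atomic conditions:
  CODEOWNER approved: yes → true
  NOT targets protected branch: yes → false
  approvals ≥ 6: 0 ≥ 6 is false
  coverage delta < 78.4%: 33.3 < 78.4 is true
  NOT lint checks passing: no → true
  lines changed ≤ 36713: 37135 ≤ 36713 is false
  CI tests passing: no → false
  PR age ≤ 590 hours: 498 ≤ 590 is true
  has merge conflicts: yes → true
  target branch = develop: hotfix == develop is false
  has `do-not-merge` label: yes → true
  files changed ≥ 582: 760 ≥ 582 is true
  target branch = release: hotfix == release is false
  approvals ≥ 1: 0 ≥ 1 is false
  target branch ∈ {develop, hotfix, main}: hotfix is in the set → true
Combine:
[1.1.1] true OR false = true
[1.1.2.2] true OR true = true
[1.1.2] false AND true = false
[1.1] true AND false = false
[1] NOT false = true
[2.1.1] false OR false = false
[2.1] NOT false = true
[2.2] true AND true AND false = false
[2] true OR false = true
[3.1.2] true AND true = true
[3.1] true AND true = true
[3.2.1.2] false AND true = false
[3.2.1] false → false (antecedent false ⇒ implication holds) = true
[3.2] NOT true = false
[3] true → false = false
[root] true AND true AND false = false
Overall: false → blocked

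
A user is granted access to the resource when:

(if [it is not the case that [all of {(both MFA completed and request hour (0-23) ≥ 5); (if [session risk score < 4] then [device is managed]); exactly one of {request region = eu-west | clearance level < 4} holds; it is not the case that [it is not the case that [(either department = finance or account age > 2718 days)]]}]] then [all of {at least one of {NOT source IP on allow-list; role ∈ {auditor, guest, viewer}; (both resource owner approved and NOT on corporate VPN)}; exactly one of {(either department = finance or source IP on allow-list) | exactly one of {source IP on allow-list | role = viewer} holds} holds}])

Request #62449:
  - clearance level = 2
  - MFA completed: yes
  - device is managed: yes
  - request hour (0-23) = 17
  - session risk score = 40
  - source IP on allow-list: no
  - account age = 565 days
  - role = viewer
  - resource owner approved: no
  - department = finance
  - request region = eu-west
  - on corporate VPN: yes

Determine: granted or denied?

Denied

Atomic conditions:
  MFA completed: yes → true
  request hour (0-23) ≥ 5: 17 ≥ 5 is true
  session risk score < 4: 40 < 4 is false
  device is managed: yes → true
  request region = eu-west: eu-west == eu-west is true
  clearance level < 4: 2 < 4 is true
  department = finance: finance == finance is true
  account age > 2718 days: 565 > 2718 is false
  NOT source IP on allow-list: no → true
  role ∈ {auditor, guest, viewer}: viewer is in the set → true
  resource owner approved: no → false
  NOT on corporate VPN: yes → false
  source IP on allow-list: no → false
  role = viewer: viewer == viewer is true
Combine:
[1.1.1] true AND true = true
[1.1.2] false → true (antecedent false ⇒ implication holds) = true
[1.1.3] exactly-one(true, true) = false
[1.1.4.1.1] true OR false = true
[1.1.4.1] NOT true = false
[1.1.4] NOT false = true
[1.1] true AND true AND false AND true = false
[1] NOT false = true
[2.1.3] false AND false = false
[2.1] true OR true OR false = true
[2.2.1] true OR false = true
[2.2.2] exactly-one(false, true) = true
[2.2] exactly-one(true, true) = false
[2] true AND false = false
[root] true → false = false
Overall: false → denied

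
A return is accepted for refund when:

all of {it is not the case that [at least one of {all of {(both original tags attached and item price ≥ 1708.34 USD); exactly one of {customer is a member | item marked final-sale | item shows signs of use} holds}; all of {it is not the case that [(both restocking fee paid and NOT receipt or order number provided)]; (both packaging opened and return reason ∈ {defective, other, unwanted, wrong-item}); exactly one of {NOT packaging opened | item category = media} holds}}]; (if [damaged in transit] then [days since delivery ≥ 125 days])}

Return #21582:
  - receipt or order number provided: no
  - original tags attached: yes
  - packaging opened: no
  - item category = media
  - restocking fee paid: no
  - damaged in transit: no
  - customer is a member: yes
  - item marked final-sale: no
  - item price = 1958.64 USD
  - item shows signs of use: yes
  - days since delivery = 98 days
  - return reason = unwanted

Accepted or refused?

Accepted

Atomic conditions:
  original tags attached: yes → true
  item price ≥ 1708.34 USD: 1958.64 ≥ 1708.34 is true
  customer is a member: yes → true
  item marked final-sale: no → false
  item shows signs of use: yes → true
  restocking fee paid: no → false
  NOT receipt or order number provided: no → true
  packaging opened: no → false
  return reason ∈ {defective, other, unwanted, wrong-item}: unwanted is in the set → true
  NOT packaging opened: no → true
  item category = media: media == media is true
  damaged in transit: no → false
  days since delivery ≥ 125 days: 98 ≥ 125 is false
Combine:
[1.1.1.1] true AND true = true
[1.1.1.2] exactly-one(true, false, true) = false
[1.1.1] true AND false = false
[1.1.2.1.1] false AND true = false
[1.1.2.1] NOT false = true
[1.1.2.2] false AND true = false
[1.1.2.3] exactly-one(true, true) = false
[1.1.2] true AND false AND false = false
[1.1] false OR false = false
[1] NOT false = true
[2] false → false (antecedent false ⇒ implication holds) = true
[root] true AND true = true
Overall: true → accepted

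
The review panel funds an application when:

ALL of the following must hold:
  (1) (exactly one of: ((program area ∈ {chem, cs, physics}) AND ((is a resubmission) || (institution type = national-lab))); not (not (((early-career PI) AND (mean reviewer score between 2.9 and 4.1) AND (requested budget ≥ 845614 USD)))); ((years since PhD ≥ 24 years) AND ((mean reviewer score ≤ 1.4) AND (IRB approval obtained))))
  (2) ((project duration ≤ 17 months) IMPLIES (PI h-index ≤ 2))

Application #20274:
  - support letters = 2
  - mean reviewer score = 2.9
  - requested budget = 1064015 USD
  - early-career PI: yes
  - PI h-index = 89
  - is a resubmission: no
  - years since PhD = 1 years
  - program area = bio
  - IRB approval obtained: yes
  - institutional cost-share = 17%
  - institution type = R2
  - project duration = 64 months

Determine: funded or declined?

Funded

Atomic conditions:
  program area ∈ {chem, cs, physics}: bio is not in the set → false
  is a resubmission: no → false
  institution type = national-lab: R2 == national-lab is false
  early-career PI: yes → true
  mean reviewer score between 2.9 and 4.1: 2.9 in [2.9, 4.1] is true
  requested budget ≥ 845614 USD: 1064015 ≥ 845614 is true
  years since PhD ≥ 24 years: 1 ≥ 24 is false
  mean reviewer score ≤ 1.4: 2.9 ≤ 1.4 is false
  IRB approval obtained: yes → true
  project duration ≤ 17 months: 64 ≤ 17 is false
  PI h-index ≤ 2: 89 ≤ 2 is false
Combine:
[1.1.2] false OR false = false
[1.1] false AND false = false
[1.2.1.1] true AND true AND true = true
[1.2.1] NOT true = false
[1.2] NOT false = true
[1.3.2] false AND true = false
[1.3] false AND false = false
[1] exactly-one(false, true, false) = true
[2] false → false (antecedent false ⇒ implication holds) = true
[root] true AND true = true
Overall: true → funded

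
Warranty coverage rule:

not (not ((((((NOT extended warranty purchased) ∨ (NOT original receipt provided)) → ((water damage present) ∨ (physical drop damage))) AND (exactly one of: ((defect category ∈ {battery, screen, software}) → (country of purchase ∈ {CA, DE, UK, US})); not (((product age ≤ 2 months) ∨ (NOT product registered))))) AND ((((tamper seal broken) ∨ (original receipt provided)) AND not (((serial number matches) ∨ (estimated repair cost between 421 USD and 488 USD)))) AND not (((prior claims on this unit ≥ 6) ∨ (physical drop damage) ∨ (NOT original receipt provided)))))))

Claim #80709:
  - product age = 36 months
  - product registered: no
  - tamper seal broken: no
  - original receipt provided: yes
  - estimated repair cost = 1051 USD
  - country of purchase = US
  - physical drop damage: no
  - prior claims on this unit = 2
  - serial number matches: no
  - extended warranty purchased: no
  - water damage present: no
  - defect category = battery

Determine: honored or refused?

Refused

Atomic conditions:
  NOT extended warranty purchased: no → true
  NOT original receipt provided: yes → false
  water damage present: no → false
  physical drop damage: no → false
  defect category ∈ {battery, screen, software}: battery is in the set → true
  country of purchase ∈ {CA, DE, UK, US}: US is in the set → true
  product age ≤ 2 months: 36 ≤ 2 is false
  NOT product registered: no → true
  tamper seal broken: no → false
  original receipt provided: yes → true
  serial number matches: no → false
  estimated repair cost between 421 USD and 488 USD: 1051 in [421, 488] is false
  prior claims on this unit ≥ 6: 2 ≥ 6 is false
Combine:
[1.1.1.1.1] true OR false = true
[1.1.1.1.2] false OR false = false
[1.1.1.1] true → false = false
[1.1.1.2.1] true → true = true
[1.1.1.2.2.1] false OR true = true
[1.1.1.2.2] NOT true = false
[1.1.1.2] exactly-one(true, false) = true
[1.1.1] false AND true = false
[1.1.2.1.1] false OR true = true
[1.1.2.1.2.1] false OR false = false
[1.1.2.1.2] NOT false = true
[1.1.2.1] true AND true = true
[1.1.2.2.1] false OR false OR false = false
[1.1.2.2] NOT false = true
[1.1.2] true AND true = true
[1.1] false AND true = false
[1] NOT false = true
[root] NOT true = false
Overall: false → refused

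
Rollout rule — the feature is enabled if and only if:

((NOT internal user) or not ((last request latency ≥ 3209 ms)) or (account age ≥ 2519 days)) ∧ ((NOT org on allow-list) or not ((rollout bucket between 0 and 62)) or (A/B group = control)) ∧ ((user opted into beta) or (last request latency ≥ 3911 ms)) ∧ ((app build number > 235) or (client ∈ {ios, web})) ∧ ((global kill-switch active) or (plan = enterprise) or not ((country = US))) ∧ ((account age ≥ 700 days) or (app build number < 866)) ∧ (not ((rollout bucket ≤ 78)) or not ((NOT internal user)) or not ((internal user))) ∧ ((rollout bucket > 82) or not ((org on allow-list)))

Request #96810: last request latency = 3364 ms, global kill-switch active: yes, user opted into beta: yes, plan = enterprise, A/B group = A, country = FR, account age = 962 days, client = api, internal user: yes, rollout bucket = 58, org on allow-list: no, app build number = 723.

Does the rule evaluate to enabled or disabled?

Atomic conditions:
  NOT internal user: yes → false
  last request latency ≥ 3209 ms: 3364 ≥ 3209 is true
  account age ≥ 2519 days: 962 ≥ 2519 is false
  NOT org on allow-list: no → true
  rollout bucket between 0 and 62: 58 in [0, 62] is true
  A/B group = control: A == control is false
  user opted into beta: yes → true
  last request latency ≥ 3911 ms: 3364 ≥ 3911 is false
  app build number > 235: 723 > 235 is true
  client ∈ {ios, web}: api is not in the set → false
  global kill-switch active: yes → true
  plan = enterprise: enterprise == enterprise is true
  country = US: FR == US is false
  account age ≥ 700 days: 962 ≥ 700 is true
  app build number < 866: 723 < 866 is true
  rollout bucket ≤ 78: 58 ≤ 78 is true
  internal user: yes → true
  rollout bucket > 82: 58 > 82 is false
  org on allow-list: no → false
Combine:
[1.2] NOT true = false
[1] false OR false OR false = false
[2.2] NOT true = false
[2] true OR false OR false = true
[3] true OR false = true
[4] true OR false = true
[5.3] NOT false = true
[5] true OR true OR true = true
[6] true OR true = true
[7.1] NOT true = false
[7.2] NOT false = true
[7.3] NOT true = false
[7] false OR true OR false = true
[8.2] NOT false = true
[8] false OR true = true
[root] false AND true AND true AND true AND true AND true AND true AND true = false
Overall: false → disabled

Disabled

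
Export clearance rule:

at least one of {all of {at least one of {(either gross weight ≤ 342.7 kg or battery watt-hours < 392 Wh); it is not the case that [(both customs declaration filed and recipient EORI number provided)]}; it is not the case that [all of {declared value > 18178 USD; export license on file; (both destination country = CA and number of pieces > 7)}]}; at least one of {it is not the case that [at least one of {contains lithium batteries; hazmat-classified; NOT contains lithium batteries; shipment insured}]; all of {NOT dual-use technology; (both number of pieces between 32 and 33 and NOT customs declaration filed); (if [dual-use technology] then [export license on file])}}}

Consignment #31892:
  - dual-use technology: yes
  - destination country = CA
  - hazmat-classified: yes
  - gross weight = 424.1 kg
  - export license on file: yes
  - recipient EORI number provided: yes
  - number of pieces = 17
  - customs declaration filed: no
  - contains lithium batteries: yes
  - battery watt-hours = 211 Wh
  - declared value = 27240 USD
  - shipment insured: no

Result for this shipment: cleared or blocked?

Atomic conditions:
  gross weight ≤ 342.7 kg: 424.1 ≤ 342.7 is false
  battery watt-hours < 392 Wh: 211 < 392 is true
  customs declaration filed: no → false
  recipient EORI number provided: yes → true
  declared value > 18178 USD: 27240 > 18178 is true
  export license on file: yes → true
  destination country = CA: CA == CA is true
  number of pieces > 7: 17 > 7 is true
  contains lithium batteries: yes → true
  hazmat-classified: yes → true
  NOT contains lithium batteries: yes → false
  shipment insured: no → false
  NOT dual-use technology: yes → false
  number of pieces between 32 and 33: 17 in [32, 33] is false
  NOT customs declaration filed: no → true
  dual-use technology: yes → true
Combine:
[1.1.1] false OR true = true
[1.1.2.1] false AND true = false
[1.1.2] NOT false = true
[1.1] true OR true = true
[1.2.1.3] true AND true = true
[1.2.1] true AND true AND true = true
[1.2] NOT true = false
[1] true AND false = false
[2.1.1] true OR true OR false OR false = true
[2.1] NOT true = false
[2.2.2] false AND true = false
[2.2.3] true → true = true
[2.2] false AND false AND true = false
[2] false OR false = false
[root] false OR false = false
Overall: false → blocked

Blocked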